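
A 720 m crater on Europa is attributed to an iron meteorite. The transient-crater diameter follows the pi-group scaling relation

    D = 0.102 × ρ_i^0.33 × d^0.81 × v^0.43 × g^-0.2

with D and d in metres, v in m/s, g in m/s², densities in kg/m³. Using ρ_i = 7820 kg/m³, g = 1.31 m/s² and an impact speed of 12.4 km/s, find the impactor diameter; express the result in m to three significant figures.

d ≈ 10.5 m

Rearranging for d: d = [D / (0.102 · 7820^0.33 · 12400^0.43 · 1.31^-0.2)]^(1/0.81).
7820^0.33 = 19.26
12400^0.43 = 57.57
1.31^-0.2 = 0.9474
Denominator = 0.102 × 19.26 × 57.57 × 0.9474 = 107.1
D / 107.1 = 720 / 107.1 = 6.723
d = 6.723^(1/0.81) = 6.723^1.2346 = 10.51 m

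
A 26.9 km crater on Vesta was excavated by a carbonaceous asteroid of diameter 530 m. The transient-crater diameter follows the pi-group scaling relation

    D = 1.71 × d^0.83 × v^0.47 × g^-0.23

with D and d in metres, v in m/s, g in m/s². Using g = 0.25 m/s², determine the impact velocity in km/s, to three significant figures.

Rearranging for v: v = [D / (1.71 · 530^0.83 · 0.25^-0.23)]^(1/0.47).
D = 26900 m.
530^0.83 = 182.5
0.25^-0.23 = 1.376
Denominator = 1.71 × 182.5 × 1.376 = 429.4
D / 429.4 = 26900 / 429.4 = 62.65
v = 62.65^(1/0.47) = 62.65^2.1277 = 6657 m/s

v ≈ 6.66 km/s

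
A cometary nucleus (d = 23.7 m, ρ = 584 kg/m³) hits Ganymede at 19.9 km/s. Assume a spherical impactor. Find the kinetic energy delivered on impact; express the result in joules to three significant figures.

v = 19900 m/s.
Mass m = (π/6) ρ d³ = (π/6) × 584 × (23.7)³ = 4.071 × 10^6 kg
E = ½ m v² = 0.5 × 4.071 × 10^6 × (19900)² = 8.061 × 10^14 J

E ≈ 8.06 × 10^14 J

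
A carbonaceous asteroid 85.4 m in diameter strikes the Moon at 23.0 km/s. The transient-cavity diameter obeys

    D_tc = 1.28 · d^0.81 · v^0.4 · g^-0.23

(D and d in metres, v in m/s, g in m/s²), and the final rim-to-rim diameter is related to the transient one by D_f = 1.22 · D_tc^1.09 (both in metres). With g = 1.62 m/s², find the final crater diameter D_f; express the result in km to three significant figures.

v = 23000 m/s.
d^0.81 = 85.4^0.81 = 36.68
v^0.4 = 23000^0.4 = 55.55
g^-0.23 = 1.62^-0.23 = 0.8950
D_tc = 1.28 × 36.68 × 55.55 × 0.8950 = 2334 m
D_f = 1.22 × (2334)^1.09 = 5723 m
     = 5.723 km

D_f ≈ 5.72 km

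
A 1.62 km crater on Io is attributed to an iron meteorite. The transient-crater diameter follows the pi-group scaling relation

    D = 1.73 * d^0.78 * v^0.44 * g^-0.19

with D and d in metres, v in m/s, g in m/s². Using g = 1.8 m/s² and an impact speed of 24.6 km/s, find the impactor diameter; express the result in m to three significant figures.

d ≈ 24.8 m

Rearranging for d: d = [D / (1.73 · 24600^0.44 · 1.8^-0.19)]^(1/0.78).
D = 1620 m.
24600^0.44 = 85.51
1.8^-0.19 = 0.8943
Denominator = 1.73 × 85.51 × 0.8943 = 132.3
D / 132.3 = 1620 / 132.3 = 12.24
d = 12.24^(1/0.78) = 12.24^1.2821 = 24.81 m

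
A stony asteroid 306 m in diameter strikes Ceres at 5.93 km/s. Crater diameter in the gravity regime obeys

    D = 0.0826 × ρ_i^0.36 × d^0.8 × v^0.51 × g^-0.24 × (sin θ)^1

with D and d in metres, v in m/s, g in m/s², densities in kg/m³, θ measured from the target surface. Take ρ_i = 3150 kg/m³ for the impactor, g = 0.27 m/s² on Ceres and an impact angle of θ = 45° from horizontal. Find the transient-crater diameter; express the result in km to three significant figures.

In SI units: v = 5930 m/s.
ρ_i^0.36 = 3150^0.36 = 18.17
d^0.8 = 306^0.8 = 97.40
v^0.51 = 5930^0.51 = 84.00
g^-0.24 = 0.27^-0.24 = 1.369
(sin 45°)^1 = 0.7071^1 = 0.7071
D = 0.0826 × 18.17 × 97.40 × 84.00 × 1.369 × 0.7071 = 11887 m
   = 11.89 km

D ≈ 11.9 km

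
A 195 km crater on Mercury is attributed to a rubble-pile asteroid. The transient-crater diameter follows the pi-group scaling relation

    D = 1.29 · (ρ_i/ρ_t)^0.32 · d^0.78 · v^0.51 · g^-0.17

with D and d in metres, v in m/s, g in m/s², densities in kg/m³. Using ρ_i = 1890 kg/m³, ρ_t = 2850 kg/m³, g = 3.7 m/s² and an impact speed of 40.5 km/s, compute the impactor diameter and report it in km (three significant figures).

d ≈ 6.68 km

Rearranging for d: d = [D / (1.29 · (1890/2850)^0.32 · 40500^0.51 · 3.7^-0.17)]^(1/0.78).
D = 195000 m.
(1890/2850)^0.32 = 0.8768
40500^0.51 = 223.8
3.7^-0.17 = 0.8006
Denominator = 1.29 × 0.8768 × 223.8 × 0.8006 = 202.7
D / 202.7 = 195000 / 202.7 = 962.0
d = 962.0^(1/0.78) = 962.0^1.2821 = 6679 m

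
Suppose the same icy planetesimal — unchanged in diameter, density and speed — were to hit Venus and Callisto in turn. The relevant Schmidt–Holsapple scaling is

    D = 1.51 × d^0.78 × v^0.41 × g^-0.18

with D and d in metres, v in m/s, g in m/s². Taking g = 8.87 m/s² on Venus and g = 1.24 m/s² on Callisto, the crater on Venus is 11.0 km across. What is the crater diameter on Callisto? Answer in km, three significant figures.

All impactor-dependent factors cancel in the ratio, leaving D_Callisto/D_Venus = (g_Callisto/g_Venus)^-0.18.
(1.24/8.87)^-0.18 = 0.1398^-0.18 = 1.425
D_Callisto = 1.425 × 11.0 km = 15.7 km

D ≈ 15.7 km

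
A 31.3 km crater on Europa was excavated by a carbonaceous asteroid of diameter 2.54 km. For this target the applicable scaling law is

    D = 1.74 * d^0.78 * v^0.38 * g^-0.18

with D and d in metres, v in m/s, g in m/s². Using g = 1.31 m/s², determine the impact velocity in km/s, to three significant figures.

Rearranging for v: v = [D / (1.74 · 2540^0.78 · 1.31^-0.18)]^(1/0.38).
D = 31300 m.
2540^0.78 = 452.7
1.31^-0.18 = 0.9526
Denominator = 1.74 × 452.7 × 0.9526 = 750.4
D / 750.4 = 31300 / 750.4 = 41.71
v = 41.71^(1/0.38) = 41.71^2.6316 = 18358 m/s

v ≈ 18.4 km/s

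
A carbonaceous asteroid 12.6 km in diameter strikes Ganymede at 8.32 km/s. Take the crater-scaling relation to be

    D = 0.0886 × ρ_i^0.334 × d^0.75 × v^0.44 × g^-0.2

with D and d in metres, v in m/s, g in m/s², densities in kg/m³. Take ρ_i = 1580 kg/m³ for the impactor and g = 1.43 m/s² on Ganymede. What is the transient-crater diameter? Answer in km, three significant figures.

In SI units: d = 12600 m, v = 8320 m/s.
ρ_i^0.334 = 1580^0.334 = 11.70
d^0.75 = 12600^0.75 = 1189
v^0.44 = 8320^0.44 = 53.07
g^-0.2 = 1.43^-0.2 = 0.9310
D = 0.0886 × 11.70 × 1189 × 53.07 × 0.9310 = 60898 m
   = 60.90 km

D ≈ 60.9 km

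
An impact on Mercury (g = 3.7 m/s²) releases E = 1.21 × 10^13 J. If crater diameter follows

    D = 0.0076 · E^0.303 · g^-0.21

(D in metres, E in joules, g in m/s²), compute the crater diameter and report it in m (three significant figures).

E^0.303 = (1.21 × 10^13)^0.303 = 9.206 × 10^3
g^-0.21 = 3.7^-0.21 = 0.7598
D = 0.0076 × 9.206 × 10^3 × 0.7598 = 53.16 m

D ≈ 53.2 m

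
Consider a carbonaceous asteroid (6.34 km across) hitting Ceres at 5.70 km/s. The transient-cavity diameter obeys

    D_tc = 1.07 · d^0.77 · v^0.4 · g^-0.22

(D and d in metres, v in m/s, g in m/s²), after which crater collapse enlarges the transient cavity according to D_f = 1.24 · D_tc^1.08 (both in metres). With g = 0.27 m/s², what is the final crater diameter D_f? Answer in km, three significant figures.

D_f ≈ 111 km

In SI: d = 6340 m, v = 5700 m/s.
d^0.77 = 6340^0.77 = 846.5
v^0.4 = 5700^0.4 = 31.79
g^-0.22 = 0.27^-0.22 = 1.334
D_tc = 1.07 × 846.5 × 31.79 × 1.334 = 38410 m
D_f = 1.24 × (38410)^1.08 = 1.108 × 10^5 m
     = 110.8 km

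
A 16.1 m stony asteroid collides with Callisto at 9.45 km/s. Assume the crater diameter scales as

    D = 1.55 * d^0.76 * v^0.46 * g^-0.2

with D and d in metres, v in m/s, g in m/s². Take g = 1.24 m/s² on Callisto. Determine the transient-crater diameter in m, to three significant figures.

In SI units: v = 9450 m/s.
d^0.76 = 16.1^0.76 = 8.264
v^0.46 = 9450^0.46 = 67.41
g^-0.2 = 1.24^-0.2 = 0.9579
D = 1.55 × 8.264 × 67.41 × 0.9579 = 827.1 m

D ≈ 827 m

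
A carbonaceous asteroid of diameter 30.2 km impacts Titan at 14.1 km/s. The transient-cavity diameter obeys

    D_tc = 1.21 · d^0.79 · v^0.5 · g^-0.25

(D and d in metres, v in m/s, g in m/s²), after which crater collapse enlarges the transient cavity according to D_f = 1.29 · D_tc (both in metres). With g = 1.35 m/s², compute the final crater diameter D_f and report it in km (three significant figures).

In SI: d = 30200 m, v = 14100 m/s.
d^0.79 = 30200^0.79 = 3461
v^0.5 = 14100^0.5 = 118.7
g^-0.25 = 1.35^-0.25 = 0.9277
D_tc = 1.21 × 3461 × 118.7 × 0.9277 = 4.612 × 10^5 m
D_f = 1.29 × 4.612 × 10^5 = 5.949 × 10^5 m
     = 594.9 km

D_f ≈ 595 km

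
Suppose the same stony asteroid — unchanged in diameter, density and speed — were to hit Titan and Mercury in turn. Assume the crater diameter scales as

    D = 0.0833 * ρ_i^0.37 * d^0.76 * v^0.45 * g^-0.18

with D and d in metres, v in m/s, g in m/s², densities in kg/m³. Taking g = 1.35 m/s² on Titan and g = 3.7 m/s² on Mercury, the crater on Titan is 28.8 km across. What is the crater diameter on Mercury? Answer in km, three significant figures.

All impactor-dependent factors cancel in the ratio, leaving D_Mercury/D_Titan = (g_Mercury/g_Titan)^-0.18.
(3.7/1.35)^-0.18 = 2.741^-0.18 = 0.8340
D_Mercury = 0.8340 × 28.8 km = 24.0 km

D ≈ 24.0 km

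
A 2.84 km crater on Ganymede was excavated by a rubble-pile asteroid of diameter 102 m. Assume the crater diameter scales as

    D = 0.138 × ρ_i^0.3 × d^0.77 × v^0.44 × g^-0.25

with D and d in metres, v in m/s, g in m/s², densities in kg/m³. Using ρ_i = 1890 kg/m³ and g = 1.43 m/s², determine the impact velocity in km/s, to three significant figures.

Rearranging for v: v = [D / (0.138 · 1890^0.3 · 102^0.77 · 1.43^-0.25)]^(1/0.44).
D = 2840 m.
1890^0.3 = 9.615
102^0.77 = 35.21
1.43^-0.25 = 0.9145
Denominator = 0.138 × 9.615 × 35.21 × 0.9145 = 42.72
D / 42.72 = 2840 / 42.72 = 66.48
v = 66.48^(1/0.44) = 66.48^2.2727 = 13881 m/s

v ≈ 13.9 km/s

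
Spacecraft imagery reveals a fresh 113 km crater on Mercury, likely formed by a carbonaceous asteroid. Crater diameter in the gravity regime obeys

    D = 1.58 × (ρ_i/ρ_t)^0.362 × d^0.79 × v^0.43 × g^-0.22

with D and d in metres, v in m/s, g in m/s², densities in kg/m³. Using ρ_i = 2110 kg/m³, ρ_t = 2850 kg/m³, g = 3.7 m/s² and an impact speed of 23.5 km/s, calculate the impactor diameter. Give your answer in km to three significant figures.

d ≈ 9.63 km

Rearranging for d: d = [D / (1.58 · (2110/2850)^0.362 · 23500^0.43 · 3.7^-0.22)]^(1/0.79).
D = 113000 m.
(2110/2850)^0.362 = 0.8969
23500^0.43 = 75.78
3.7^-0.22 = 0.7499
Denominator = 1.58 × 0.8969 × 75.78 × 0.7499 = 80.53
D / 80.53 = 113000 / 80.53 = 1403
d = 1403^(1/0.79) = 1403^1.2658 = 9628 m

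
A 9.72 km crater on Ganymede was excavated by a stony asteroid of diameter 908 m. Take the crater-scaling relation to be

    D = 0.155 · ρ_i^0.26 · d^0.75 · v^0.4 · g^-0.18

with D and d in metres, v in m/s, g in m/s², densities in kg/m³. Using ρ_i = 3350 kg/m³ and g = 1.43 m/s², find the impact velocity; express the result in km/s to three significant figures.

v ≈ 16.8 km/s

Rearranging for v: v = [D / (0.155 · 3350^0.26 · 908^0.75 · 1.43^-0.18)]^(1/0.4).
D = 9720 m.
3350^0.26 = 8.251
908^0.75 = 165.4
1.43^-0.18 = 0.9376
Denominator = 0.155 × 8.251 × 165.4 × 0.9376 = 198.3
D / 198.3 = 9720 / 198.3 = 49.02
v = 49.02^(1/0.4) = 49.02^2.5 = 16824 m/s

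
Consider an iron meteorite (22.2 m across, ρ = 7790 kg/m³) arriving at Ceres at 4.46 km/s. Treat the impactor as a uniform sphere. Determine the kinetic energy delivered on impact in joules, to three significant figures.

v = 4460 m/s.
Mass m = (π/6) ρ d³ = (π/6) × 7790 × (22.2)³ = 4.463 × 10^7 kg
E = ½ m v² = 0.5 × 4.463 × 10^7 × (4460)² = 4.439 × 10^14 J

E ≈ 4.44 × 10^14 J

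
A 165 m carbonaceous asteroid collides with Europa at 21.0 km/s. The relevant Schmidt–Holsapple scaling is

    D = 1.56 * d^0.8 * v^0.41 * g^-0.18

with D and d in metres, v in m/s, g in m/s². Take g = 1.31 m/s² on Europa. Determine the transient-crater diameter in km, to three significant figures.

In SI units: v = 21000 m/s.
d^0.8 = 165^0.8 = 59.43
v^0.41 = 21000^0.41 = 59.17
g^-0.18 = 1.31^-0.18 = 0.9526
D = 1.56 × 59.43 × 59.17 × 0.9526 = 5226 m
   = 5.226 km

D ≈ 5.23 km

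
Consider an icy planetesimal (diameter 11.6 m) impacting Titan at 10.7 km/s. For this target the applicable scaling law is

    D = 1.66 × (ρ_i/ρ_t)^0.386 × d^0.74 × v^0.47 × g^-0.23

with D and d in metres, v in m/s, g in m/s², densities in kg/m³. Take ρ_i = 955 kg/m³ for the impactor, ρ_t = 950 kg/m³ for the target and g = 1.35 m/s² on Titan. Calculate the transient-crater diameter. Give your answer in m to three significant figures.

D ≈ 746 m

In SI units: v = 10700 m/s.
(ρ_i/ρ_t)^0.386 = (955/950)^0.386 = 1.002
d^0.74 = 11.6^0.74 = 6.133
v^0.47 = 10700^0.47 = 78.31
g^-0.23 = 1.35^-0.23 = 0.9333
D = 1.66 × 1.002 × 6.133 × 78.31 × 0.9333 = 745.6 m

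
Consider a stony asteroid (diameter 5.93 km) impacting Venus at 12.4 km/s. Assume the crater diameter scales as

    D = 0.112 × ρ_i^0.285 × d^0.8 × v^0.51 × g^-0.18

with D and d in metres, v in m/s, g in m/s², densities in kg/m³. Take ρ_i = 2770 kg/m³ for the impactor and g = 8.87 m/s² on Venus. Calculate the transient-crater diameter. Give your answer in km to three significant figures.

In SI units: d = 5930 m, v = 12400 m/s.
ρ_i^0.285 = 2770^0.285 = 9.574
d^0.8 = 5930^0.8 = 1043
v^0.51 = 12400^0.51 = 122.4
g^-0.18 = 8.87^-0.18 = 0.6751
D = 0.112 × 9.574 × 1043 × 122.4 × 0.6751 = 92416 m
   = 92.42 km

D ≈ 92.4 km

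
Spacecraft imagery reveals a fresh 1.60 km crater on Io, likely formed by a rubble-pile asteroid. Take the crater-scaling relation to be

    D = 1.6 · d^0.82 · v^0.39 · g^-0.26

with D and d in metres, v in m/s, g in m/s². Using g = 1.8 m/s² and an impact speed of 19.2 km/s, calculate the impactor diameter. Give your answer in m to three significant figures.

Rearranging for d: d = [D / (1.6 · 19200^0.39 · 1.8^-0.26)]^(1/0.82).
D = 1600 m.
19200^0.39 = 46.83
1.8^-0.26 = 0.8583
Denominator = 1.6 × 46.83 × 0.8583 = 64.31
D / 64.31 = 1600 / 64.31 = 24.88
d = 24.88^(1/0.82) = 24.88^1.2195 = 50.38 m

d ≈ 50.4 m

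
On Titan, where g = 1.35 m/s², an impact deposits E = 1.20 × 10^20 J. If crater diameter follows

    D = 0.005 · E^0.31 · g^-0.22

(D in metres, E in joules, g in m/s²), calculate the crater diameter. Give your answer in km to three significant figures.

D ≈ 7.85 km

E^0.31 = (1.20 × 10^20)^0.31 = 1.677 × 10^6
g^-0.22 = 1.35^-0.22 = 0.9361
D = 0.005 × 1.677 × 10^6 × 0.9361 = 7849 m
   = 7.849 km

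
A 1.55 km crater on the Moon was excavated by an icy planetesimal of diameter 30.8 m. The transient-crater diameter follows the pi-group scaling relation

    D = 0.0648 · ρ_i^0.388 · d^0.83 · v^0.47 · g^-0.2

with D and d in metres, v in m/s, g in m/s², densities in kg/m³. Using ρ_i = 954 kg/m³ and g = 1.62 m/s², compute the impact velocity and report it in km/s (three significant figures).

v ≈ 20.8 km/s

Rearranging for v: v = [D / (0.0648 · 954^0.388 · 30.8^0.83 · 1.62^-0.2)]^(1/0.47).
D = 1550 m.
954^0.388 = 14.32
30.8^0.83 = 17.20
1.62^-0.2 = 0.9080
Denominator = 0.0648 × 14.32 × 17.20 × 0.9080 = 14.49
D / 14.49 = 1550 / 14.49 = 107.0
v = 107.0^(1/0.47) = 107.0^2.1277 = 20793 m/s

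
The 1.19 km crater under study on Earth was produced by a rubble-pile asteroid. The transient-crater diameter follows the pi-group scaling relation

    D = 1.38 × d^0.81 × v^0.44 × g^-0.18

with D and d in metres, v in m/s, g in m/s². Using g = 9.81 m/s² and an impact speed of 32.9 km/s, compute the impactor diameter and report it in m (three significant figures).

Rearranging for d: d = [D / (1.38 · 32900^0.44 · 9.81^-0.18)]^(1/0.81).
D = 1190 m.
32900^0.44 = 97.18
9.81^-0.18 = 0.6630
Denominator = 1.38 × 97.18 × 0.6630 = 88.91
D / 88.91 = 1190 / 88.91 = 13.38
d = 13.38^(1/0.81) = 13.38^1.2346 = 24.59 m

d ≈ 24.6 m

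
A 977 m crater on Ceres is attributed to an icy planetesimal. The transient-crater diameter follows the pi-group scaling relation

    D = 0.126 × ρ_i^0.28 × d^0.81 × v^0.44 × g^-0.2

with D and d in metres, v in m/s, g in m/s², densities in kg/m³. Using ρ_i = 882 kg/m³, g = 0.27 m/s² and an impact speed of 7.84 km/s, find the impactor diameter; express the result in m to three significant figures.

Rearranging for d: d = [D / (0.126 · 882^0.28 · 7840^0.44 · 0.27^-0.2)]^(1/0.81).
882^0.28 = 6.679
7840^0.44 = 51.70
0.27^-0.2 = 1.299
Denominator = 0.126 × 6.679 × 51.70 × 1.299 = 56.52
D / 56.52 = 977 / 56.52 = 17.29
d = 17.29^(1/0.81) = 17.29^1.2346 = 33.74 m

d ≈ 33.7 m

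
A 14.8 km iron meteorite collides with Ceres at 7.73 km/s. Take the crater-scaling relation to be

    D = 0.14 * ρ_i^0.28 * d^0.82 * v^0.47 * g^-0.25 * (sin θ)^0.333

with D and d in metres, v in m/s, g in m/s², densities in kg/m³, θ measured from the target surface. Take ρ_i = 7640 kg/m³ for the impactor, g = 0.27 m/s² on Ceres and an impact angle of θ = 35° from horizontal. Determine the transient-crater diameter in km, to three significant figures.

In SI units: d = 14800 m, v = 7730 m/s.
ρ_i^0.28 = 7640^0.28 = 12.23
d^0.82 = 14800^0.82 = 2628
v^0.47 = 7730^0.47 = 67.21
g^-0.25 = 0.27^-0.25 = 1.387
(sin 35°)^0.333 = 0.5736^0.333 = 0.8310
D = 0.14 × 12.23 × 2628 × 67.21 × 1.387 × 0.8310 = 3.486 × 10^5 m
   = 348.6 km

D ≈ 349 km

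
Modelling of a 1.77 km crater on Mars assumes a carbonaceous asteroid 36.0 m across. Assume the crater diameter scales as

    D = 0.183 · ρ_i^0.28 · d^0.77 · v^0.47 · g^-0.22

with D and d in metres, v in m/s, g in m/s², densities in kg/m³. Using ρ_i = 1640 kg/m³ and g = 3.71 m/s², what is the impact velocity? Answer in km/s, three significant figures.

Rearranging for v: v = [D / (0.183 · 1640^0.28 · 36^0.77 · 3.71^-0.22)]^(1/0.47).
D = 1770 m.
1640^0.28 = 7.946
36^0.77 = 15.79
3.71^-0.22 = 0.7494
Denominator = 0.183 × 7.946 × 15.79 × 0.7494 = 17.21
D / 17.21 = 1770 / 17.21 = 102.8
v = 102.8^(1/0.47) = 102.8^2.1277 = 19095 m/s

v ≈ 19.1 km/s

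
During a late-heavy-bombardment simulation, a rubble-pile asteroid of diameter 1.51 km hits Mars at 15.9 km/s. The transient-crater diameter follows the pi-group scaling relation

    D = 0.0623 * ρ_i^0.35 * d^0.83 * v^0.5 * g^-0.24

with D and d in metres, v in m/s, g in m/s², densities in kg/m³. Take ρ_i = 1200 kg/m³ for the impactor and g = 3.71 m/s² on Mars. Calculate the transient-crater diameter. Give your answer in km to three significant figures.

D ≈ 29.8 km

In SI units: d = 1510 m, v = 15900 m/s.
ρ_i^0.35 = 1200^0.35 = 11.96
d^0.83 = 1510^0.83 = 435.1
v^0.5 = 15900^0.5 = 126.1
g^-0.24 = 3.71^-0.24 = 0.7300
D = 0.0623 × 11.96 × 435.1 × 126.1 × 0.7300 = 29843 m
   = 29.84 km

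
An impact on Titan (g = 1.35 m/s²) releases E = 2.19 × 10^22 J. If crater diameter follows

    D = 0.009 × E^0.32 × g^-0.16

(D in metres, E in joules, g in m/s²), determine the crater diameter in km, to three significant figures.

E^0.32 = (2.19 × 10^22)^0.32 = 1.409 × 10^7
g^-0.16 = 1.35^-0.16 = 0.9531
D = 0.009 × 1.409 × 10^7 × 0.9531 = 1.209 × 10^5 m
   = 120.9 km

D ≈ 121 km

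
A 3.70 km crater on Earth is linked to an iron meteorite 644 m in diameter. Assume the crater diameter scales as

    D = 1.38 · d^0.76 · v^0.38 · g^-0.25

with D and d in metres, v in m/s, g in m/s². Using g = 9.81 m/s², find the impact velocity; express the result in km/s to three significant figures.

v ≈ 11.4 km/s

Rearranging for v: v = [D / (1.38 · 644^0.76 · 9.81^-0.25)]^(1/0.38).
D = 3700 m.
644^0.76 = 136.4
9.81^-0.25 = 0.5650
Denominator = 1.38 × 136.4 × 0.5650 = 106.4
D / 106.4 = 3700 / 106.4 = 34.77
v = 34.77^(1/0.38) = 34.77^2.6316 = 11372 m/s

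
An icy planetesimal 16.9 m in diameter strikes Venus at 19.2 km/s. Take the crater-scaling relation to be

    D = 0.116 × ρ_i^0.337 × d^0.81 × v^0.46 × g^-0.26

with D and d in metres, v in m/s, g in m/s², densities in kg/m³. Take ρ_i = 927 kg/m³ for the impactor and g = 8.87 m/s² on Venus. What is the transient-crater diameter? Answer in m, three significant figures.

D ≈ 606 m

In SI units: v = 19200 m/s.
ρ_i^0.337 = 927^0.337 = 9.998
d^0.81 = 16.9^0.81 = 9.876
v^0.46 = 19200^0.46 = 93.39
g^-0.26 = 8.87^-0.26 = 0.5669
D = 0.116 × 9.998 × 9.876 × 93.39 × 0.5669 = 606.4 m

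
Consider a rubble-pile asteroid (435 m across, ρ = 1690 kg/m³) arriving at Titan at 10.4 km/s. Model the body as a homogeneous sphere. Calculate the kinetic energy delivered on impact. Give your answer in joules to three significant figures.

v = 10400 m/s.
Mass m = (π/6) ρ d³ = (π/6) × 1690 × (435)³ = 7.284 × 10^10 kg
E = ½ m v² = 0.5 × 7.284 × 10^10 × (10400)² = 3.939 × 10^18 J

E ≈ 3.94 × 10^18 J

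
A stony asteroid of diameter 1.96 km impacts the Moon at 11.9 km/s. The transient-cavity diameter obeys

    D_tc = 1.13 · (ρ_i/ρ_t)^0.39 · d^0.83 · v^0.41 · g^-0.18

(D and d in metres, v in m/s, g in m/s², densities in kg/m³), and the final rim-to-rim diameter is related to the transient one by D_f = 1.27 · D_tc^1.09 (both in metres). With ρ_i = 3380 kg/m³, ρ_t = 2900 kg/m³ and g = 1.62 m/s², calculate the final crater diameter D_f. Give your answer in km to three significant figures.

In SI: d = 1960 m, v = 11900 m/s.
(ρ_i/ρ_t)^0.39 = (3380/2900)^0.39 = 1.062
d^0.83 = 1960^0.83 = 540.2
v^0.41 = 11900^0.41 = 46.88
g^-0.18 = 1.62^-0.18 = 0.9168
D_tc = 1.13 × 1.062 × 540.2 × 46.88 × 0.9168 = 27860 m
D_f = 1.27 × (27860)^1.09 = 88886 m
     = 88.89 km

D_f ≈ 88.9 km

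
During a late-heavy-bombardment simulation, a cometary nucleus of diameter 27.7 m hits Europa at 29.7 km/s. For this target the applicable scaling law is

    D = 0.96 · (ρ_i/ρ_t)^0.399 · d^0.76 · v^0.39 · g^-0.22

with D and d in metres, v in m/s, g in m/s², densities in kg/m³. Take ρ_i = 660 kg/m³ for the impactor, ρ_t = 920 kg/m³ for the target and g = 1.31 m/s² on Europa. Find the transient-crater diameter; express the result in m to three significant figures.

In SI units: v = 29700 m/s.
(ρ_i/ρ_t)^0.399 = (660/920)^0.399 = 0.8759
d^0.76 = 27.7^0.76 = 12.48
v^0.39 = 29700^0.39 = 55.51
g^-0.22 = 1.31^-0.22 = 0.9423
D = 0.96 × 0.8759 × 12.48 × 55.51 × 0.9423 = 548.9 m

D ≈ 549 m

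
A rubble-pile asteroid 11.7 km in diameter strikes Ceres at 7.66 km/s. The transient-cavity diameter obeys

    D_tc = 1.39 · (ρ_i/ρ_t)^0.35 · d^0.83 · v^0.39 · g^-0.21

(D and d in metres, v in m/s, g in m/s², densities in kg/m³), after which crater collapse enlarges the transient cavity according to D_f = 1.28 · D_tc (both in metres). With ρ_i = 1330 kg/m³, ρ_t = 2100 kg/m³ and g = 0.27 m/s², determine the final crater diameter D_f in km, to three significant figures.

D_f ≈ 155 km

In SI: d = 11700 m, v = 7660 m/s.
(ρ_i/ρ_t)^0.35 = (1330/2100)^0.35 = 0.8523
d^0.83 = 11700^0.83 = 2380
v^0.39 = 7660^0.39 = 32.72
g^-0.21 = 0.27^-0.21 = 1.316
D_tc = 1.39 × 0.8523 × 2380 × 32.72 × 1.316 = 1.214 × 10^5 m
D_f = 1.28 × 1.214 × 10^5 = 1.554 × 10^5 m
     = 155.4 km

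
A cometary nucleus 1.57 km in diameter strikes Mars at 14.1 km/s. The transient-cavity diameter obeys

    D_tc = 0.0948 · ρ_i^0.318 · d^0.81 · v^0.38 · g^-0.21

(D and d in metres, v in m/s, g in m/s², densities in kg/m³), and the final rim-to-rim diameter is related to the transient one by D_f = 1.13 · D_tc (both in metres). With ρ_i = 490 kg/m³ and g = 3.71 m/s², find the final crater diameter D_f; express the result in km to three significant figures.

D_f ≈ 8.53 km

In SI: d = 1570 m, v = 14100 m/s.
ρ_i^0.318 = 490^0.318 = 7.169
d^0.81 = 1570^0.81 = 387.9
v^0.38 = 14100^0.38 = 37.73
g^-0.21 = 3.71^-0.21 = 0.7593
D_tc = 0.0948 × 7.169 × 387.9 × 37.73 × 0.7593 = 7552 m
D_f = 1.13 × 7552 = 8534 m
     = 8.534 km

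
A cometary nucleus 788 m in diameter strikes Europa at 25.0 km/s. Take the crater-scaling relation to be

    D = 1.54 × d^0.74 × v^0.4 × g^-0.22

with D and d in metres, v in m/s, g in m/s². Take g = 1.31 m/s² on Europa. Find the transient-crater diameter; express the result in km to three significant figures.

D ≈ 11.6 km

In SI units: v = 25000 m/s.
d^0.74 = 788^0.74 = 139.1
v^0.4 = 25000^0.4 = 57.43
g^-0.22 = 1.31^-0.22 = 0.9423
D = 1.54 × 139.1 × 57.43 × 0.9423 = 11592 m
   = 11.59 km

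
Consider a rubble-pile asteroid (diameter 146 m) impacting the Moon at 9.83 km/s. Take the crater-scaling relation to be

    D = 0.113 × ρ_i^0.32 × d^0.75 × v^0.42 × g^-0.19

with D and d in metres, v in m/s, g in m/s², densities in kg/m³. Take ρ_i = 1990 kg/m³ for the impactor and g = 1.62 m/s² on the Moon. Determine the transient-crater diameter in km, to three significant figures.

In SI units: v = 9830 m/s.
ρ_i^0.32 = 1990^0.32 = 11.37
d^0.75 = 146^0.75 = 42.00
v^0.42 = 9830^0.42 = 47.52
g^-0.19 = 1.62^-0.19 = 0.9124
D = 0.113 × 11.37 × 42.00 × 47.52 × 0.9124 = 2340 m
   = 2.340 km

D ≈ 2.34 km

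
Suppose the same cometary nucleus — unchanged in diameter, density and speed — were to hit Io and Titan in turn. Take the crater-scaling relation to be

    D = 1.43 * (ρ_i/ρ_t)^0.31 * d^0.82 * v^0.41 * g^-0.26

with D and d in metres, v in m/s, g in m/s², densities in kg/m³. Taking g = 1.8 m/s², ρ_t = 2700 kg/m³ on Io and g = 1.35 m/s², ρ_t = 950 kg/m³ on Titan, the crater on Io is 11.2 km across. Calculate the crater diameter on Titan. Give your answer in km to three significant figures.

The impactor-only factors (d, v, ρ_i) cancel in the ratio, leaving D_Titan/D_Io = (g_Titan/g_Io)^-0.26 · (ρ_t,Io/ρ_t,Titan)^0.31.
(1.35/1.8)^-0.26 = 0.7500^-0.26 = 1.078
(2700/950)^0.31 = 2.842^0.31 = 1.382
Ratio = 1.078 × 1.382 = 1.490
D_Titan = 1.490 × 11.2 km = 16.7 km

D ≈ 16.7 km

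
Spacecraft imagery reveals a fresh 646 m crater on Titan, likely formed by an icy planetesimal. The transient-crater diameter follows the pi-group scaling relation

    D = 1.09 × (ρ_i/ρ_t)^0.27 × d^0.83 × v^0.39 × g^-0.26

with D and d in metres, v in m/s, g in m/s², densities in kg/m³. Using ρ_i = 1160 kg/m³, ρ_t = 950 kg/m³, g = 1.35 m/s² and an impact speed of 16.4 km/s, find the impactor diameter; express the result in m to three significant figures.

Rearranging for d: d = [D / (1.09 · (1160/950)^0.27 · 16400^0.39 · 1.35^-0.26)]^(1/0.83).
(1160/950)^0.27 = 1.055
16400^0.39 = 44.03
1.35^-0.26 = 0.9249
Denominator = 1.09 × 1.055 × 44.03 × 0.9249 = 46.83
D / 46.83 = 646 / 46.83 = 13.79
d = 13.79^(1/0.83) = 13.79^1.2048 = 23.60 m

d ≈ 23.6 m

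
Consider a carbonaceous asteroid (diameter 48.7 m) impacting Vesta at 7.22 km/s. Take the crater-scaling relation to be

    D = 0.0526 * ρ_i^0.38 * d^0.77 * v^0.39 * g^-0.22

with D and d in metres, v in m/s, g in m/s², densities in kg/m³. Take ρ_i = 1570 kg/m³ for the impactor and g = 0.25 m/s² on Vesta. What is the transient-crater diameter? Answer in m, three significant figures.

In SI units: v = 7220 m/s.
ρ_i^0.38 = 1570^0.38 = 16.38
d^0.77 = 48.7^0.77 = 19.92
v^0.39 = 7220^0.39 = 31.98
g^-0.22 = 0.25^-0.22 = 1.357
D = 0.0526 × 16.38 × 19.92 × 31.98 × 1.357 = 744.8 m

D ≈ 745 m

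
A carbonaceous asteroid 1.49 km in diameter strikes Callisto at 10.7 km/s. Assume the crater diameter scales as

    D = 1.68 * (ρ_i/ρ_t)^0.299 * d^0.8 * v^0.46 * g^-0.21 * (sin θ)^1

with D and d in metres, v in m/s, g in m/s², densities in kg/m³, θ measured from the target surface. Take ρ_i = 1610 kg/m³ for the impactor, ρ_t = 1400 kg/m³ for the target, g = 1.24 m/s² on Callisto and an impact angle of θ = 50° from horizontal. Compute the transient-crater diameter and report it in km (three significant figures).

In SI units: d = 1490 m, v = 10700 m/s.
(ρ_i/ρ_t)^0.299 = (1610/1400)^0.299 = 1.043
d^0.8 = 1490^0.8 = 345.6
v^0.46 = 10700^0.46 = 71.37
g^-0.21 = 1.24^-0.21 = 0.9558
(sin 50°)^1 = 0.7660^1 = 0.7660
D = 1.68 × 1.043 × 345.6 × 71.37 × 0.9558 × 0.7660 = 31643 m
   = 31.64 km

D ≈ 31.6 km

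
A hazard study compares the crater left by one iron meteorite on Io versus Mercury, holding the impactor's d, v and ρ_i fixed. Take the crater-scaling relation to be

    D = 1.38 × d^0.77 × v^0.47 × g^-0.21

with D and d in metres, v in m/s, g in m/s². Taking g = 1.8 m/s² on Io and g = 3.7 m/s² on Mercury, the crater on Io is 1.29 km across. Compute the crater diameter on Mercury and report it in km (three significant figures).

All impactor-dependent factors cancel in the ratio, leaving D_Mercury/D_Io = (g_Mercury/g_Io)^-0.21.
(3.7/1.8)^-0.21 = 2.056^-0.21 = 0.8595
D_Mercury = 0.8595 × 1.29 km = 1.11 km

D ≈ 1.11 km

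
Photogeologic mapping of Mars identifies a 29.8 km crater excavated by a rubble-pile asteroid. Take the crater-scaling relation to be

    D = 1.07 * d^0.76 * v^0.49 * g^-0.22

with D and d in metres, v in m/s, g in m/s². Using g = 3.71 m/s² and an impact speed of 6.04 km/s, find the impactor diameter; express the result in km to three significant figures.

Rearranging for d: d = [D / (1.07 · 6040^0.49 · 3.71^-0.22)]^(1/0.76).
D = 29800 m.
6040^0.49 = 71.24
3.71^-0.22 = 0.7494
Denominator = 1.07 × 71.24 × 0.7494 = 57.12
D / 57.12 = 29800 / 57.12 = 521.7
d = 521.7^(1/0.76) = 521.7^1.3158 = 3763 m

d ≈ 3.76 km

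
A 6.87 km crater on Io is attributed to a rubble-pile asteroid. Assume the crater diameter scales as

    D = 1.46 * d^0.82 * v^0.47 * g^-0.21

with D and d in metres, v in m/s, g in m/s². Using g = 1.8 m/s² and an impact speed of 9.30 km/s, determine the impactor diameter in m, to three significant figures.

Rearranging for d: d = [D / (1.46 · 9300^0.47 · 1.8^-0.21)]^(1/0.82).
D = 6870 m.
9300^0.47 = 73.31
1.8^-0.21 = 0.8839
Denominator = 1.46 × 73.31 × 0.8839 = 94.61
D / 94.61 = 6870 / 94.61 = 72.61
d = 72.61^(1/0.82) = 72.61^1.2195 = 186.0 m

d ≈ 186 m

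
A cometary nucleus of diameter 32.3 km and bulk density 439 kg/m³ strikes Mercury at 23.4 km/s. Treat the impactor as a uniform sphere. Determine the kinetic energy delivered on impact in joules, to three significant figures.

d = 32300 m; v = 23400 m/s.
Mass m = (π/6) ρ d³ = (π/6) × 439 × (32300)³ = 7.746 × 10^15 kg
E = ½ m v² = 0.5 × 7.746 × 10^15 × (23400)² = 2.121 × 10^24 J

E ≈ 2.12 × 10^24 J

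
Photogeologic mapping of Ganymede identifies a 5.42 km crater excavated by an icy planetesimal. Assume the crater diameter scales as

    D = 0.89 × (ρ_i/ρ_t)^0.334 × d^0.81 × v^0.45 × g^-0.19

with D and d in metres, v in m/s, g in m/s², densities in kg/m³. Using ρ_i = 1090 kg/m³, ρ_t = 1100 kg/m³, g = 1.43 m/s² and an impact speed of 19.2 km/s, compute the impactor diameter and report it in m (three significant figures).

d ≈ 214 m

Rearranging for d: d = [D / (0.89 · (1090/1100)^0.334 · 19200^0.45 · 1.43^-0.19)]^(1/0.81).
D = 5420 m.
(1090/1100)^0.334 = 0.9970
19200^0.45 = 84.62
1.43^-0.19 = 0.9343
Denominator = 0.89 × 0.9970 × 84.62 × 0.9343 = 70.15
D / 70.15 = 5420 / 70.15 = 77.26
d = 77.26^(1/0.81) = 77.26^1.2346 = 214.2 m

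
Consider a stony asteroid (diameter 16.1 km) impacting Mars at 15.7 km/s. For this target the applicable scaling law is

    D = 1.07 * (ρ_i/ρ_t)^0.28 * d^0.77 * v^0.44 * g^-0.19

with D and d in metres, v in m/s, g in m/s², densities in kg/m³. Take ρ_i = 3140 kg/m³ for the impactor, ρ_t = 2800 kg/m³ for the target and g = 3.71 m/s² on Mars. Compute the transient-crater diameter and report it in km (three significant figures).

D ≈ 105 km

In SI units: d = 16100 m, v = 15700 m/s.
(ρ_i/ρ_t)^0.28 = (3140/2800)^0.28 = 1.033
d^0.77 = 16100^0.77 = 1735
v^0.44 = 15700^0.44 = 70.18
g^-0.19 = 3.71^-0.19 = 0.7795
D = 1.07 × 1.033 × 1735 × 70.18 × 0.7795 = 1.049 × 10^5 m
   = 104.9 km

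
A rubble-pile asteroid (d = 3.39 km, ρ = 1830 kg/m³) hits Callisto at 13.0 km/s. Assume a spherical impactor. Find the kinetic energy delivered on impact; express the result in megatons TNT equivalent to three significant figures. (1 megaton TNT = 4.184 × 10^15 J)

E ≈ 7.54 × 10^5 Mt TNT

d = 3390 m; v = 13000 m/s.
Mass m = (π/6) ρ d³ = (π/6) × 1830 × (3390)³ = 3.733 × 10^13 kg
E = ½ m v² = 0.5 × 3.733 × 10^13 × (13000)² = 3.154 × 10^21 J
   = 3.154 × 10^21 / 4.184×10^15 = 7.538 × 10^5 Mt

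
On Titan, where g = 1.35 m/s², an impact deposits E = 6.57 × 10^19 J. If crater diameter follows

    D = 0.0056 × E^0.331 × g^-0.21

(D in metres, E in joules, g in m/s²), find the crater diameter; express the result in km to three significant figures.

D ≈ 19.1 km

E^0.331 = (6.57 × 10^19)^0.331 = 3.628 × 10^6
g^-0.21 = 1.35^-0.21 = 0.9389
D = 0.0056 × 3.628 × 10^6 × 0.9389 = 19075 m
   = 19.08 km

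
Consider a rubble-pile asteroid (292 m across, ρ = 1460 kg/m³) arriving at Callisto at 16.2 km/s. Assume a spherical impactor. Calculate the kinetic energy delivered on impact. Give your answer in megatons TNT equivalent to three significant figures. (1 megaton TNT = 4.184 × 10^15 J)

v = 16200 m/s.
Mass m = (π/6) ρ d³ = (π/6) × 1460 × (292)³ = 1.903 × 10^10 kg
E = ½ m v² = 0.5 × 1.903 × 10^10 × (16200)² = 2.497 × 10^18 J
   = 2.497 × 10^18 / 4.184×10^15 = 596.8 Mt

E ≈ 597 Mt TNT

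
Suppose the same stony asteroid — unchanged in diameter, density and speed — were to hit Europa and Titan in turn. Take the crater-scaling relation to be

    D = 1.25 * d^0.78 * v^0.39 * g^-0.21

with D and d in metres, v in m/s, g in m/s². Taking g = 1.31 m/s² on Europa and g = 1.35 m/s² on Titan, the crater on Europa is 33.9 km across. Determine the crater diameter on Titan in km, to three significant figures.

All impactor-dependent factors cancel in the ratio, leaving D_Titan/D_Europa = (g_Titan/g_Europa)^-0.21.
(1.35/1.31)^-0.21 = 1.031^-0.21 = 0.9936
D_Titan = 0.9936 × 33.9 km = 33.7 km

D ≈ 33.7 km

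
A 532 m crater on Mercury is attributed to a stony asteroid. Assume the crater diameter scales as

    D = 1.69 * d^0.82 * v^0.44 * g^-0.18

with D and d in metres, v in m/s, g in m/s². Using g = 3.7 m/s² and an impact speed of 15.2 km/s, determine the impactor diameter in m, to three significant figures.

Rearranging for d: d = [D / (1.69 · 15200^0.44 · 3.7^-0.18)]^(1/0.82).
15200^0.44 = 69.18
3.7^-0.18 = 0.7902
Denominator = 1.69 × 69.18 × 0.7902 = 92.39
D / 92.39 = 532 / 92.39 = 5.758
d = 5.758^(1/0.82) = 5.758^1.2195 = 8.456 m

d ≈ 8.46 m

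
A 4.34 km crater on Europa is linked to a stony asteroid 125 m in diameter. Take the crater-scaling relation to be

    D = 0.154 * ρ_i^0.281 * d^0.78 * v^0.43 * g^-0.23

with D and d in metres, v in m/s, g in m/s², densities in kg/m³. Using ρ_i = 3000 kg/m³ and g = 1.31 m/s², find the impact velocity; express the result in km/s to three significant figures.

v ≈ 21.7 km/s

Rearranging for v: v = [D / (0.154 · 3000^0.281 · 125^0.78 · 1.31^-0.23)]^(1/0.43).
D = 4340 m.
3000^0.281 = 9.486
125^0.78 = 43.21
1.31^-0.23 = 0.9398
Denominator = 0.154 × 9.486 × 43.21 × 0.9398 = 59.32
D / 59.32 = 4340 / 59.32 = 73.16
v = 73.16^(1/0.43) = 73.16^2.3256 = 21655 m/s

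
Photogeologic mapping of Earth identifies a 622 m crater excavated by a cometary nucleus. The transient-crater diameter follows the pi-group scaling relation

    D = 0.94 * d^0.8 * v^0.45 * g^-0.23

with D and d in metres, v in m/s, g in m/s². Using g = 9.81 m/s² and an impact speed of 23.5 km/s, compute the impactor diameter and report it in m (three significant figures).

d ≈ 22.5 m

Rearranging for d: d = [D / (0.94 · 23500^0.45 · 9.81^-0.23)]^(1/0.8).
23500^0.45 = 92.68
9.81^-0.23 = 0.5914
Denominator = 0.94 × 92.68 × 0.5914 = 51.52
D / 51.52 = 622 / 51.52 = 12.07
d = 12.07^(1/0.8) = 12.07^1.25 = 22.50 m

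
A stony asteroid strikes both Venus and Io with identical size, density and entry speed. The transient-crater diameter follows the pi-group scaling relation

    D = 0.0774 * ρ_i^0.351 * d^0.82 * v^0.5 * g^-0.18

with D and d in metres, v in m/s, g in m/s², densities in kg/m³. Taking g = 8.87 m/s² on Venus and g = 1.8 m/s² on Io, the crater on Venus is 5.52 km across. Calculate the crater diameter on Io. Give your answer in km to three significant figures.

D ≈ 7.36 km

All impactor-dependent factors cancel in the ratio, leaving D_Io/D_Venus = (g_Io/g_Venus)^-0.18.
(1.8/8.87)^-0.18 = 0.2029^-0.18 = 1.333
D_Io = 1.333 × 5.52 km = 7.36 km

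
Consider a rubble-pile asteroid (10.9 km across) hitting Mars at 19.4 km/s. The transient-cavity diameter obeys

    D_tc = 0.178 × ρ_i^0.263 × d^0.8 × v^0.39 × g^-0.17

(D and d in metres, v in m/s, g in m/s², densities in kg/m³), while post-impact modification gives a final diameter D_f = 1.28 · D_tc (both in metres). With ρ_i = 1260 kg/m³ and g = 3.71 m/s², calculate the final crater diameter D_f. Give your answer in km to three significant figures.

In SI: d = 10900 m, v = 19400 m/s.
ρ_i^0.263 = 1260^0.263 = 6.537
d^0.8 = 10900^0.8 = 1698
v^0.39 = 19400^0.39 = 47.02
g^-0.17 = 3.71^-0.17 = 0.8002
D_tc = 0.178 × 6.537 × 1698 × 47.02 × 0.8002 = 74340 m
D_f = 1.28 × 74340 = 95155 m
     = 95.16 km

D_f ≈ 95.2 km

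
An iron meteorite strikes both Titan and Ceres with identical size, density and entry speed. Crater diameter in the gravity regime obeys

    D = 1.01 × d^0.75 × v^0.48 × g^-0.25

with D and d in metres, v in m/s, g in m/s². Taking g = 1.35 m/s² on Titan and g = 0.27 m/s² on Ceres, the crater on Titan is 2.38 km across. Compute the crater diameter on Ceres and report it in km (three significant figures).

All impactor-dependent factors cancel in the ratio, leaving D_Ceres/D_Titan = (g_Ceres/g_Titan)^-0.25.
(0.27/1.35)^-0.25 = 0.2000^-0.25 = 1.495
D_Ceres = 1.495 × 2.38 km = 3.56 km

D ≈ 3.56 km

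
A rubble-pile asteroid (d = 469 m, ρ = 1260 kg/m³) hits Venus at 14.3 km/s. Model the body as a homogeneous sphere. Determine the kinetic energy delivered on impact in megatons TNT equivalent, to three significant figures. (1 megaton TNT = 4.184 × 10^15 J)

v = 14300 m/s.
Mass m = (π/6) ρ d³ = (π/6) × 1260 × (469)³ = 6.806 × 10^10 kg
E = ½ m v² = 0.5 × 6.806 × 10^10 × (14300)² = 6.959 × 10^18 J
   = 6.959 × 10^18 / 4.184×10^15 = 1663 Mt

E ≈ 1660 Mt TNT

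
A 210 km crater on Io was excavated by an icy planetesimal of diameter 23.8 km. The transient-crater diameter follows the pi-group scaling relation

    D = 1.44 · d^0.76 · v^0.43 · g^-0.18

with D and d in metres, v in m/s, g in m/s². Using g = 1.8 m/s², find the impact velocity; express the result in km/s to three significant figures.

v ≈ 24.0 km/s

Rearranging for v: v = [D / (1.44 · 23800^0.76 · 1.8^-0.18)]^(1/0.43).
D = 210000 m.
23800^0.76 = 2119
1.8^-0.18 = 0.8996
Denominator = 1.44 × 2119 × 0.8996 = 2745
D / 2745 = 210000 / 2745 = 76.50
v = 76.50^(1/0.43) = 76.50^2.3256 = 24024 m/s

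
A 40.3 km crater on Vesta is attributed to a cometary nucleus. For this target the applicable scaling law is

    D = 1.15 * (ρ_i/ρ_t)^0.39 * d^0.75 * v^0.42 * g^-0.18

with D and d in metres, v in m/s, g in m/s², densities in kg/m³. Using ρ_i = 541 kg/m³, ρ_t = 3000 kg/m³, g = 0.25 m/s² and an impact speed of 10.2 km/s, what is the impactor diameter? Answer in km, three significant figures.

d ≈ 11.4 km

Rearranging for d: d = [D / (1.15 · (541/3000)^0.39 · 10200^0.42 · 0.25^-0.18)]^(1/0.75).
D = 40300 m.
(541/3000)^0.39 = 0.5127
10200^0.42 = 48.26
0.25^-0.18 = 1.283
Denominator = 1.15 × 0.5127 × 48.26 × 1.283 = 36.51
D / 36.51 = 40300 / 36.51 = 1104
d = 1104^(1/0.75) = 1104^1.3333 = 11408 m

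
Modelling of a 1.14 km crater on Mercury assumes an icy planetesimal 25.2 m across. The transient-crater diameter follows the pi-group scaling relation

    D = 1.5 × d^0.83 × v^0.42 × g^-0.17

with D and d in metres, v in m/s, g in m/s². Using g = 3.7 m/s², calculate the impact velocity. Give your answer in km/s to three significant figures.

Rearranging for v: v = [D / (1.5 · 25.2^0.83 · 3.7^-0.17)]^(1/0.42).
D = 1140 m.
25.2^0.83 = 14.56
3.7^-0.17 = 0.8006
Denominator = 1.5 × 14.56 × 0.8006 = 17.49
D / 17.49 = 1140 / 17.49 = 65.18
v = 65.18^(1/0.42) = 65.18^2.381 = 20864 m/s

v ≈ 20.9 km/s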